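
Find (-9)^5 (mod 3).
(-9) ≡ 0 (mod 3). 5 = 4 + 1 (binary 101). Repeated squaring mod 3: 0^1 ≡ 0; 0^2 ≡ 0² = 0 ≡ 0; 0^4 ≡ 0² = 0 ≡ 0. Multiply: (-9)^5 ≡ 0^4 × 0^1 ≡ 0 × 0 (mod 3): 0 × 0 = 0 ≡ 0. So (-9)^5 ≡ 0 (mod 3).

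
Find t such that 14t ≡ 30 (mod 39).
30

Since gcd(14, 39) = 1 divides 30, a solution exists.
Multiply both sides by the inverse of 14 mod 39:
  14^(-1) mod 39 = 14
  x ≡ 14 × 30 ≡ 420 ≡ 30 (mod 39)
Verification: 14 × 30 = 420 = 10 × 39 + 30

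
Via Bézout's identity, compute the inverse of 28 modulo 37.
Extended GCD: 28(4) + 37(-3) = 1. So 28^(-1) ≡ 4 ≡ 4 (mod 37). Verify: 28 × 4 = 112 ≡ 1 (mod 37)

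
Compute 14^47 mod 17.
Using Fermat: 14^{16} ≡ 1 (mod 17). 47 ≡ 15 (mod 16). So 14^{47} ≡ 14^{15} ≡ 11 (mod 17)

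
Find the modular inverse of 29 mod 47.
29^(-1) ≡ 13 (mod 47). Verification: 29 × 13 = 377 ≡ 1 (mod 47)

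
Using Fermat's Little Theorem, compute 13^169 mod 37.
By Fermat: 13^{36} ≡ 1 (mod 37). 169 = 4×36 + 25. So 13^{169} ≡ 13^{25} ≡ 5 (mod 37)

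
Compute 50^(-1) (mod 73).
19

Using Extended Euclidean Algorithm:
gcd(50, 73) = 1
Bezout coefficients: 50 × 19 + 73 × -13 = 1
So 50 × 19 ≡ 1 (mod 73)
The inverse is 19 mod 73 = 19
Verification: 50 × 19 = 950 = 13 × 73 + 1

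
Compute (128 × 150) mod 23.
18

(128 × 150) = 19200
19200 mod 23 = 18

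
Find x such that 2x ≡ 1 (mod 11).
2^(-1) ≡ 6 (mod 11). Verification: 2 × 6 = 12 ≡ 1 (mod 11)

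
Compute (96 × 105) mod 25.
5

(96 × 105) = 10080
10080 mod 25 = 5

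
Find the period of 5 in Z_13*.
Powers of 5 mod 13: 5^1≡5, 5^2≡12, 5^3≡8, 5^4≡1. Order = 4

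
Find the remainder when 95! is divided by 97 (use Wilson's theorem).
(96)! = (95)! × (96) ≡ -1 (mod 97). So (95)! ≡ -1 × (96)^(-1) ≡ (-1)×(-1) = 1 (mod 97)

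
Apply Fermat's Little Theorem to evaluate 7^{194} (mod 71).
15

By Fermat's Little Theorem, a^(p-1) ≡ 1 (mod p) for prime p and gcd(a, p) = 1
Here p = 71, so 7^70 ≡ 1 (mod 71)
We can reduce the exponent: 194 mod 70 = 54
So 7^194 ≡ 7^54 (mod 71)
Computing: 7^54 mod 71 = 15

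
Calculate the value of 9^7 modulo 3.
9 ≡ 0 (mod 3). 7 = 4 + 2 + 1 (binary 111). Repeated squaring mod 3: 0^1 ≡ 0; 0^2 ≡ 0² = 0 ≡ 0; 0^4 ≡ 0² = 0 ≡ 0. Multiply: 9^7 ≡ 0^4 × 0^2 × 0^1 ≡ 0 × 0 × 0 (mod 3): 0 × 0 = 0 ≡ 0; 0 × 0 = 0 ≡ 0. So 9^7 ≡ 0 (mod 3).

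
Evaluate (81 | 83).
(81/83) = 81^{41} mod 83 = 1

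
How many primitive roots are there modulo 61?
Number of primitive roots mod 61 = φ(60) = 16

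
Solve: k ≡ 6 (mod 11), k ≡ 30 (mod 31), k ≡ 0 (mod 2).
M = 11 × 31 × 2 = 682. M₁ = 62, y₁ ≡ 8 (mod 11). M₂ = 22, y₂ ≡ 24 (mod 31). M₃ = 341, y₃ ≡ 1 (mod 2). k = 6×62×8 + 30×22×24 + 0×341×1 ≡ 402 (mod 682)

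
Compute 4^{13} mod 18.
4

Using successive squaring:
Binary expansion of 13: 1101
Powers of 4 mod 18 (each is the square of the previous):
  4^1 ≡ 4 (mod 18)
  4^2 ≡ 4² = 16 ≡ 16 (mod 18)
  4^4 ≡ 16² = 256 ≡ 4 (mod 18)
  4^8 ≡ 4² = 16 ≡ 16 (mod 18)
13 = 8 + 4 + 1, so 4^13 = 4^8 × 4^4 × 4^1 ≡ 16 × 4 × 4 (mod 18)
Multiplying step by step:
  16 × 4 = 64 ≡ 10 (mod 18)
  10 × 4 = 40 ≡ 4 (mod 18)
Result: 4^13 ≡ 4 (mod 18)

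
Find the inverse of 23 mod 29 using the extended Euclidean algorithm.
Extended GCD: 23(-5) + 29(4) = 1. So 23^(-1) ≡ 24 ≡ 24 (mod 29). Verify: 23 × 24 = 552 ≡ 1 (mod 29)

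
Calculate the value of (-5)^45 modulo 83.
Using repeated squaring. (-5) ≡ 78 (mod 83). 45 = 32 + 8 + 4 + 1 (binary 101101). Repeated squaring mod 83: 78^1 ≡ 78; 78^2 ≡ 78² = 6084 ≡ 25; 78^4 ≡ 25² = 625 ≡ 44; 78^8 ≡ 44² = 1936 ≡ 27; 78^16 ≡ 27² = 729 ≡ 65; 78^32 ≡ 65² = 4225 ≡ 75. Multiply: (-5)^45 ≡ 78^32 × 78^8 × 78^4 × 78^1 ≡ 75 × 27 × 44 × 78 (mod 83): 75 × 27 = 2025 ≡ 33; 33 × 44 = 1452 ≡ 41; 41 × 78 = 3198 ≡ 44. So (-5)^45 ≡ 44 (mod 83).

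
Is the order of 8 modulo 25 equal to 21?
No, the actual order is 20, not 21.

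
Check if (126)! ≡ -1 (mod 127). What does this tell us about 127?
(126)! mod 127 = 126. Since this equals -1 (mod 127), Wilson confirms 127 is prime.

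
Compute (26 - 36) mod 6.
2

(26 - 36) = -10
-10 mod 6 = 2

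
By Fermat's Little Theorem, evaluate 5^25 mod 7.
By Fermat: 5^{6} ≡ 1 (mod 7). 25 = 4×6 + 1. So 5^{25} ≡ 5^{1} ≡ 5 (mod 7)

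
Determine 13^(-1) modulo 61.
13^(-1) ≡ 47 (mod 61). Verification: 13 × 47 = 611 ≡ 1 (mod 61)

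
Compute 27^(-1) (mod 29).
27^(-1) ≡ 14 (mod 29). Verification: 27 × 14 = 378 ≡ 1 (mod 29)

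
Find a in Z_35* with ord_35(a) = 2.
6 has order 2 mod 35 since 6^{2} ≡ 1 (mod 35) and no smaller power works.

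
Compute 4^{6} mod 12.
4

Using successive squaring:
Binary expansion of 6: 110
Powers of 4 mod 12 (each is the square of the previous):
  4^1 ≡ 4 (mod 12)
  4^2 ≡ 4² = 16 ≡ 4 (mod 12)
  4^4 ≡ 4² = 16 ≡ 4 (mod 12)
6 = 4 + 2, so 4^6 = 4^4 × 4^2 ≡ 4 × 4 (mod 12)
Multiplying step by step:
  4 × 4 = 16 ≡ 4 (mod 12)
Result: 4^6 ≡ 4 (mod 12)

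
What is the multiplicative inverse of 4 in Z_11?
4^(-1) ≡ 3 (mod 11). Verification: 4 × 3 = 12 ≡ 1 (mod 11)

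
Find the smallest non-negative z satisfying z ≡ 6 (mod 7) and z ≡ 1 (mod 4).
M = 7 × 4 = 28. M₁ = 4, y₁ ≡ 2 (mod 7). M₂ = 7, y₂ ≡ 3 (mod 4). z = 6×4×2 + 1×7×3 ≡ 13 (mod 28)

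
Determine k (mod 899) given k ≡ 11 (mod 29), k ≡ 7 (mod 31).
69

Using the Chinese Remainder Theorem:
M = product of moduli = 899
For equation 1: M_1 = 31, 31 ≡ 2 (mod 29), inverse of 31 mod 29 is 15 (check: 2 × 15 = 30 ≡ 1 (mod 29))
For equation 2: M_2 = 29, 29 ≡ 29 (mod 31), inverse of 29 mod 31 is 15 (check: 29 × 15 = 435 ≡ 1 (mod 31))
Combine: k ≡ Σ r_i×M_i×(M_i⁻¹ mod m_i) = 11×31×15 + 7×29×15 = 5115 + 3045 = 8160
8160 mod 899 = 69
k ≡ 69 (mod 899)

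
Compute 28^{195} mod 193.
143

Using successive squaring:
Binary expansion of 195: 11000011
Powers of 28 mod 193 (each is the square of the previous):
  28^1 ≡ 28 (mod 193)
  28^2 ≡ 28² = 784 ≡ 12 (mod 193)
  28^4 ≡ 12² = 144 ≡ 144 (mod 193)
  28^8 ≡ 144² = 20736 ≡ 85 (mod 193)
  28^16 ≡ 85² = 7225 ≡ 84 (mod 193)
  28^32 ≡ 84² = 7056 ≡ 108 (mod 193)
  28^64 ≡ 108² = 11664 ≡ 84 (mod 193)
  28^128 ≡ 84² = 7056 ≡ 108 (mod 193)
195 = 128 + 64 + 2 + 1, so 28^195 = 28^128 × 28^64 × 28^2 × 28^1 ≡ 108 × 84 × 12 × 28 (mod 193)
Multiplying step by step:
  108 × 84 = 9072 ≡ 1 (mod 193)
  1 × 12 = 12 ≡ 12 (mod 193)
  12 × 28 = 336 ≡ 143 (mod 193)
Result: 28^195 ≡ 143 (mod 193)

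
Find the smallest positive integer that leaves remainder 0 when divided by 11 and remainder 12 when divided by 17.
M = 11 × 17 = 187. M₁ = 17, y₁ ≡ 2 (mod 11). M₂ = 11, y₂ ≡ 14 (mod 17). k = 0×17×2 + 12×11×14 ≡ 165 (mod 187). The smallest positive such number is 165.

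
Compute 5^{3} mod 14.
13

Using successive squaring:
Binary expansion of 3: 11
Powers of 5 mod 14 (each is the square of the previous):
  5^1 ≡ 5 (mod 14)
  5^2 ≡ 5² = 25 ≡ 11 (mod 14)
3 = 2 + 1, so 5^3 = 5^2 × 5^1 ≡ 11 × 5 (mod 14)
Multiplying step by step:
  11 × 5 = 55 ≡ 13 (mod 14)
Result: 5^3 ≡ 13 (mod 14)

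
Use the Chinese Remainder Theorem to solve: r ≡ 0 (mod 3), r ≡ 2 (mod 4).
M = 3 × 4 = 12. M₁ = 4, y₁ ≡ 1 (mod 3). M₂ = 3, y₂ ≡ 3 (mod 4). r = 0×4×1 + 2×3×3 ≡ 6 (mod 12)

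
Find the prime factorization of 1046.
2 × 523

Divide by primes starting from smallest:
1046 ÷ 2 = 523
523 ÷ 523 = 1

1046 = 2 × 523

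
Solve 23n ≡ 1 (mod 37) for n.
29

Using Extended Euclidean Algorithm:
gcd(23, 37) = 1
Bezout coefficients: 23 × -8 + 37 × 5 = 1
So 23 × -8 ≡ 1 (mod 37)
The inverse is -8 mod 37 = 29
Verification: 23 × 29 = 667 = 18 × 37 + 1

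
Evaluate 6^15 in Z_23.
Using repeated squaring. 15 = 8 + 4 + 2 + 1 (binary 1111). Repeated squaring mod 23: 6^1 ≡ 6; 6^2 ≡ 6² = 36 ≡ 13; 6^4 ≡ 13² = 169 ≡ 8; 6^8 ≡ 8² = 64 ≡ 18. Multiply: 6^15 = 6^8 × 6^4 × 6^2 × 6^1 ≡ 18 × 8 × 13 × 6 (mod 23): 18 × 8 = 144 ≡ 6; 6 × 13 = 78 ≡ 9; 9 × 6 = 54 ≡ 8. So 6^15 ≡ 8 (mod 23).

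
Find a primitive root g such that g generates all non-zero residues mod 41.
p - 1 = 40 has prime divisors 2, 5. h is a primitive root mod 41 iff h^(40/q) ≢ 1 (mod 41) for each such q.
h = 2: 2^20 ≡ 1, 2^8 ≡ 10 (mod 41); 2^20 ≡ 1, so not a primitive root.
h = 3: 3^20 ≡ 40, 3^8 ≡ 1 (mod 41); 3^8 ≡ 1, so not a primitive root.
h = 4: 4^20 ≡ 1, 4^8 ≡ 18 (mod 41); 4^20 ≡ 1, so not a primitive root.
h = 5: 5^20 ≡ 1, 5^8 ≡ 18 (mod 41); 5^20 ≡ 1, so not a primitive root.
h = 6: 6^20 ≡ 40, 6^8 ≡ 10 (mod 41); none is 1, so 6 has order 40 and is a primitive root.
The smallest primitive root mod 41 is g = 6.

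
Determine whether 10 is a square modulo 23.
By Euler's criterion: 10^{11} ≡ 22 (mod 23). Since this equals -1 (≡ 22), 10 is not a QR.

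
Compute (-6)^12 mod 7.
Using Fermat: (-6)^{6} ≡ 1 (mod 7). 12 ≡ 0 (mod 6). So (-6)^{12} ≡ (-6)^{0} ≡ 1 (mod 7)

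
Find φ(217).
180

Prime factorization: 217 = 7 × 31
Using the formula φ(n) = n × Π(1 - 1/p) for each prime factor p:
φ(217) = 217 × (1 - 1/7) × (1 - 1/31)
φ(217) = 180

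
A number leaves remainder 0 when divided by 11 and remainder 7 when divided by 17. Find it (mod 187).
M = 11 × 17 = 187. M₁ = 17, y₁ ≡ 2 (mod 11). M₂ = 11, y₂ ≡ 14 (mod 17). r = 0×17×2 + 7×11×14 ≡ 143 (mod 187)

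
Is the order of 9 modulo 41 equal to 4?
Yes, ord_41(9) = 4.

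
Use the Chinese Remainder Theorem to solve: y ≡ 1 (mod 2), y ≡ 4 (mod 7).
11

Using the Chinese Remainder Theorem:
M = product of moduli = 14
For equation 1: M_1 = 7, 7 ≡ 1 (mod 2), inverse of 7 mod 2 is 1 (check: 1 × 1 = 1 ≡ 1 (mod 2))
For equation 2: M_2 = 2, 2 ≡ 2 (mod 7), inverse of 2 mod 7 is 4 (check: 2 × 4 = 8 ≡ 1 (mod 7))
Combine: y ≡ Σ r_i×M_i×(M_i⁻¹ mod m_i) = 1×7×1 + 4×2×4 = 7 + 32 = 39
39 mod 14 = 11
y ≡ 11 (mod 14)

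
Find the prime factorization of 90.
2 × 3^2 × 5

Divide by primes starting from smallest:
90 ÷ 2 = 45
45 ÷ 3 = 15
15 ÷ 3 = 5
5 ÷ 5 = 1

90 = 2 × 3^2 × 5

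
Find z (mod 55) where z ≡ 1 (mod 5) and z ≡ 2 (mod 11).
M = 5 × 11 = 55. M₁ = 11, y₁ ≡ 1 (mod 5). M₂ = 5, y₂ ≡ 9 (mod 11). z = 1×11×1 + 2×5×9 ≡ 46 (mod 55)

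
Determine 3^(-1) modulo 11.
3^(-1) ≡ 4 (mod 11). Verification: 3 × 4 = 12 ≡ 1 (mod 11)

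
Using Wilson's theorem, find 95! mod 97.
(96)! = (95)! × (96) ≡ -1 (mod 97). So (95)! ≡ -1 × (96)^(-1) ≡ (-1)×(-1) = 1 (mod 97)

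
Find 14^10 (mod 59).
10 = 8 + 2 (binary 1010). Repeated squaring mod 59: 14^1 ≡ 14; 14^2 ≡ 14² = 196 ≡ 19; 14^4 ≡ 19² = 361 ≡ 7; 14^8 ≡ 7² = 49 ≡ 49. Multiply: 14^10 = 14^8 × 14^2 ≡ 49 × 19 (mod 59): 49 × 19 = 931 ≡ 46. So 14^10 ≡ 46 (mod 59).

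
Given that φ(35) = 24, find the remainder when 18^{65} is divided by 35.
By Euler: 18^{24} ≡ 1 (mod 35) since gcd(18, 35) = 1. 65 = 2×24 + 17. So 18^{65} ≡ 18^{17} ≡ 23 (mod 35)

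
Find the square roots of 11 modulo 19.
The square roots of 11 mod 19 are 7 and 12. Verify: 7² = 49 ≡ 11 (mod 19)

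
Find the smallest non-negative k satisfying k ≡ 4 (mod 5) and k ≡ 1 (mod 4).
M = 5 × 4 = 20. M₁ = 4, y₁ ≡ 4 (mod 5). M₂ = 5, y₂ ≡ 1 (mod 4). k = 4×4×4 + 1×5×1 ≡ 9 (mod 20)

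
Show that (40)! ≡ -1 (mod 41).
(40)! mod 41 = 40. Since this equals -1 (mod 41), Wilson confirms 41 is prime.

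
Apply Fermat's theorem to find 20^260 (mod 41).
By Fermat: 20^{40} ≡ 1 (mod 41). 260 ≡ 20 (mod 40). So 20^{260} ≡ 20^{20} ≡ 1 (mod 41)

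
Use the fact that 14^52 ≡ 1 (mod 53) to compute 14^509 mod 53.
By Fermat: 14^{52} ≡ 1 (mod 53). 509 ≡ 41 (mod 52). So 14^{509} ≡ 14^{41} ≡ 50 (mod 53)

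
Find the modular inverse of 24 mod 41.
24^(-1) ≡ 12 (mod 41). Verification: 24 × 12 = 288 ≡ 1 (mod 41)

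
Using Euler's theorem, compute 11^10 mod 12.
By Euler: 11^{4} ≡ 1 (mod 12) since gcd(11, 12) = 1. 10 = 2×4 + 2. So 11^{10} ≡ 11^{2} ≡ 1 (mod 12)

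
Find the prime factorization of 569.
569

Divide by primes starting from smallest:
569 ÷ 569 = 1

569 = 569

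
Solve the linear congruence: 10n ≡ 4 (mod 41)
25

Since gcd(10, 41) = 1 divides 4, a solution exists.
Multiply both sides by the inverse of 10 mod 41:
  10^(-1) mod 41 = 37
  x ≡ 37 × 4 ≡ 148 ≡ 25 (mod 41)
Verification: 10 × 25 = 250 = 6 × 41 + 4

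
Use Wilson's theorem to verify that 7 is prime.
(6)! mod 7 = 6. Since this equals -1 (mod 7), Wilson confirms 7 is prime.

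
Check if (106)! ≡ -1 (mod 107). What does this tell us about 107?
(106)! mod 107 = 106. Since this equals -1 (mod 107), Wilson confirms 107 is prime.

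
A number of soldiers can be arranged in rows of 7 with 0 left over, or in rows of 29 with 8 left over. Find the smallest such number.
M = 7 × 29 = 203. M₁ = 29, y₁ ≡ 1 (mod 7). M₂ = 7, y₂ ≡ 25 (mod 29). k = 0×29×1 + 8×7×25 ≡ 182 (mod 203). The smallest positive such number is 182.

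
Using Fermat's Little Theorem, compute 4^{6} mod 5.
1

By Fermat's Little Theorem, a^(p-1) ≡ 1 (mod p) for prime p and gcd(a, p) = 1
Here p = 5, so 4^4 ≡ 1 (mod 5)
We can reduce the exponent: 6 mod 4 = 2
So 4^6 ≡ 4^2 (mod 5)
Computing: 4^2 mod 5 = 1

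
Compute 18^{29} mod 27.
0

Using successive squaring:
Binary expansion of 29: 11101
Powers of 18 mod 27 (each is the square of the previous):
  18^1 ≡ 18 (mod 27)
  18^2 ≡ 18² = 324 ≡ 0 (mod 27)
  18^4 ≡ 0² = 0 ≡ 0 (mod 27)
  18^8 ≡ 0² = 0 ≡ 0 (mod 27)
  18^16 ≡ 0² = 0 ≡ 0 (mod 27)
29 = 16 + 8 + 4 + 1, so 18^29 = 18^16 × 18^8 × 18^4 × 18^1 ≡ 0 × 0 × 0 × 18 (mod 27)
Multiplying step by step:
  0 × 0 = 0 ≡ 0 (mod 27)
  0 × 0 = 0 ≡ 0 (mod 27)
  0 × 18 = 0 ≡ 0 (mod 27)
Result: 18^29 ≡ 0 (mod 27)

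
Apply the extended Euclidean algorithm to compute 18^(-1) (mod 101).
Extended GCD: 18(-28) + 101(5) = 1. So 18^(-1) ≡ 73 ≡ 73 (mod 101). Verify: 18 × 73 = 1314 ≡ 1 (mod 101)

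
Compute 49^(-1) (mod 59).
53

Using Extended Euclidean Algorithm:
gcd(49, 59) = 1
Bezout coefficients: 49 × -6 + 59 × 5 = 1
So 49 × -6 ≡ 1 (mod 59)
The inverse is -6 mod 59 = 53
Verification: 49 × 53 = 2597 = 44 × 59 + 1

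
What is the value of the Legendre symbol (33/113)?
(33/113) = 33^{56} mod 113 = -1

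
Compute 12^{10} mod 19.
7

Using successive squaring:
Binary expansion of 10: 1010
Powers of 12 mod 19 (each is the square of the previous):
  12^1 ≡ 12 (mod 19)
  12^2 ≡ 12² = 144 ≡ 11 (mod 19)
  12^4 ≡ 11² = 121 ≡ 7 (mod 19)
  12^8 ≡ 7² = 49 ≡ 11 (mod 19)
10 = 8 + 2, so 12^10 = 12^8 × 12^2 ≡ 11 × 11 (mod 19)
Multiplying step by step:
  11 × 11 = 121 ≡ 7 (mod 19)
Result: 12^10 ≡ 7 (mod 19)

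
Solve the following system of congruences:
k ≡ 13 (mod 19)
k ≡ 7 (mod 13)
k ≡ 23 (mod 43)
3205

Using the Chinese Remainder Theorem:
M = product of moduli = 10621
For equation 1: M_1 = 559, 559 ≡ 8 (mod 19), inverse of 559 mod 19 is 12 (check: 8 × 12 = 96 ≡ 1 (mod 19))
For equation 2: M_2 = 817, 817 ≡ 11 (mod 13), inverse of 817 mod 13 is 6 (check: 11 × 6 = 66 ≡ 1 (mod 13))
For equation 3: M_3 = 247, 247 ≡ 32 (mod 43), inverse of 247 mod 43 is 39 (check: 32 × 39 = 1248 ≡ 1 (mod 43))
Combine: k ≡ Σ r_i×M_i×(M_i⁻¹ mod m_i) = 13×559×12 + 7×817×6 + 23×247×39 = 87204 + 34314 + 221559 = 343077
343077 mod 10621 = 3205
k ≡ 3205 (mod 10621)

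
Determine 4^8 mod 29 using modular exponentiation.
8 = 8 (binary 1000). Repeated squaring mod 29: 4^1 ≡ 4; 4^2 ≡ 4² = 16 ≡ 16; 4^4 ≡ 16² = 256 ≡ 24; 4^8 ≡ 24² = 576 ≡ 25. So 4^8 ≡ 25 (mod 29).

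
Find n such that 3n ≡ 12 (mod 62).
4

Since gcd(3, 62) = 1 divides 12, a solution exists.
Multiply both sides by the inverse of 3 mod 62:
  3^(-1) mod 62 = 21
  x ≡ 21 × 12 ≡ 252 ≡ 4 (mod 62)
Verification: 3 × 4 = 12 = 0 × 62 + 12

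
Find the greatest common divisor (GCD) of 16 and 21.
1

Using the Euclidean algorithm:
16 = 0 × 21 + 16
21 = 1 × 16 + 5
16 = 3 × 5 + 1
5 = 5 × 1 + 0

GCD(16, 21) = 1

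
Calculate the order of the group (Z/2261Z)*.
1728

Prime factorization: 2261 = 7 × 17 × 19
Using the formula φ(n) = n × Π(1 - 1/p) for each prime factor p:
φ(2261) = 2261 × (1 - 1/7) × (1 - 1/17) × (1 - 1/19)
φ(2261) = 1728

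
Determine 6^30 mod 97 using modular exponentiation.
Using repeated squaring. 30 = 16 + 8 + 4 + 2 (binary 11110). Repeated squaring mod 97: 6^1 ≡ 6; 6^2 ≡ 6² = 36 ≡ 36; 6^4 ≡ 36² = 1296 ≡ 35; 6^8 ≡ 35² = 1225 ≡ 61; 6^16 ≡ 61² = 3721 ≡ 35. Multiply: 6^30 = 6^16 × 6^8 × 6^4 × 6^2 ≡ 35 × 61 × 35 × 36 (mod 97): 35 × 61 = 2135 ≡ 1; 1 × 35 = 35 ≡ 35; 35 × 36 = 1260 ≡ 96. So 6^30 ≡ 96 (mod 97).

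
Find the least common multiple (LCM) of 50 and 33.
1650

First find GCD(50, 33) using the Euclidean algorithm:
50 = 1 × 33 + 17
33 = 1 × 17 + 16
17 = 1 × 16 + 1
16 = 16 × 1 + 0
GCD(50, 33) = 1

LCM formula: LCM(a, b) = (a × b) / GCD(a, b)
LCM(50, 33) = (50 × 33) / 1
LCM(50, 33) = 1650 / 1
LCM(50, 33) = 1650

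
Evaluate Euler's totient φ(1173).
704

Prime factorization: 1173 = 3 × 17 × 23
Using the formula φ(n) = n × Π(1 - 1/p) for each prime factor p:
φ(1173) = 1173 × (1 - 1/3) × (1 - 1/17) × (1 - 1/23)
φ(1173) = 704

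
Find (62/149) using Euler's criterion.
(62/149) = 62^{74} mod 149 = -1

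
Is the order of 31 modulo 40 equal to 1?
No, the actual order is 2, not 1.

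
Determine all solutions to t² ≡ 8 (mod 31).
The square roots of 8 mod 31 are 16 and 15. Verify: 16² = 256 ≡ 8 (mod 31)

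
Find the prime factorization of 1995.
3 × 5 × 7 × 19

Divide by primes starting from smallest:
1995 ÷ 3 = 665
665 ÷ 5 = 133
133 ÷ 7 = 19
19 ÷ 19 = 1

1995 = 3 × 5 × 7 × 19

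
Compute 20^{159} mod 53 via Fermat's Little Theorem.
50

By Fermat's Little Theorem, a^(p-1) ≡ 1 (mod p) for prime p and gcd(a, p) = 1
Here p = 53, so 20^52 ≡ 1 (mod 53)
We can reduce the exponent: 159 mod 52 = 3
So 20^159 ≡ 20^3 (mod 53)
Computing: 20^3 mod 53 = 50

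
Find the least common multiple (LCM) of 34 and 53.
1802

First find GCD(34, 53) using the Euclidean algorithm:
34 = 0 × 53 + 34
53 = 1 × 34 + 19
34 = 1 × 19 + 15
19 = 1 × 15 + 4
15 = 3 × 4 + 3
4 = 1 × 3 + 1
3 = 3 × 1 + 0
GCD(34, 53) = 1

LCM formula: LCM(a, b) = (a × b) / GCD(a, b)
LCM(34, 53) = (34 × 53) / 1
LCM(34, 53) = 1802 / 1
LCM(34, 53) = 1802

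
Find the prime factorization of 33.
3 × 11

Divide by primes starting from smallest:
33 ÷ 3 = 11
11 ÷ 11 = 1

33 = 3 × 11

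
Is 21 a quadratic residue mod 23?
By Euler's criterion: 21^{11} ≡ 22 (mod 23). Since this equals -1 (≡ 22), 21 is not a QR.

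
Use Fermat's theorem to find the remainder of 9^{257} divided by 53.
4

By Fermat's Little Theorem, a^(p-1) ≡ 1 (mod p) for prime p and gcd(a, p) = 1
Here p = 53, so 9^52 ≡ 1 (mod 53)
We can reduce the exponent: 257 mod 52 = 49
So 9^257 ≡ 9^49 (mod 53)
Computing: 9^49 mod 53 = 4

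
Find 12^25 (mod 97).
Using repeated squaring. 25 = 16 + 8 + 1 (binary 11001). Repeated squaring mod 97: 12^1 ≡ 12; 12^2 ≡ 12² = 144 ≡ 47; 12^4 ≡ 47² = 2209 ≡ 75; 12^8 ≡ 75² = 5625 ≡ 96; 12^16 ≡ 96² = 9216 ≡ 1. Multiply: 12^25 = 12^16 × 12^8 × 12^1 ≡ 1 × 96 × 12 (mod 97): 1 × 96 = 96 ≡ 96; 96 × 12 = 1152 ≡ 85. So 12^25 ≡ 85 (mod 97).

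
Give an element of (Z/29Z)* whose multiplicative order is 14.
4 has order 14 mod 29 since 4^{14} ≡ 1 (mod 29) and no smaller power works.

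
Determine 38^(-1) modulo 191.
38^(-1) ≡ 186 (mod 191). Verification: 38 × 186 = 7068 ≡ 1 (mod 191)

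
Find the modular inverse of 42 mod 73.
42^(-1) ≡ 40 (mod 73). Verification: 42 × 40 = 1680 ≡ 1 (mod 73)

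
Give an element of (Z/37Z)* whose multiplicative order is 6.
11 has order 6 mod 37 since 11^{6} ≡ 1 (mod 37) and no smaller power works.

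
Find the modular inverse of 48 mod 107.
48^(-1) ≡ 29 (mod 107). Verification: 48 × 29 = 1392 ≡ 1 (mod 107)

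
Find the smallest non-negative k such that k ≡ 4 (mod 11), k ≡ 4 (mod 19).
4

Using the Chinese Remainder Theorem:
M = product of moduli = 209
For equation 1: M_1 = 19, 19 ≡ 8 (mod 11), inverse of 19 mod 11 is 7 (check: 8 × 7 = 56 ≡ 1 (mod 11))
For equation 2: M_2 = 11, 11 ≡ 11 (mod 19), inverse of 11 mod 19 is 7 (check: 11 × 7 = 77 ≡ 1 (mod 19))
Combine: k ≡ Σ r_i×M_i×(M_i⁻¹ mod m_i) = 4×19×7 + 4×11×7 = 532 + 308 = 840
840 mod 209 = 4
k ≡ 4 (mod 209)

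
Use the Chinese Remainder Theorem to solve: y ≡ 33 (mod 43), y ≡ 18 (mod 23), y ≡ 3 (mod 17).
9149

Using the Chinese Remainder Theorem:
M = product of moduli = 16813
For equation 1: M_1 = 391, 391 ≡ 4 (mod 43), inverse of 391 mod 43 is 11 (check: 4 × 11 = 44 ≡ 1 (mod 43))
For equation 2: M_2 = 731, 731 ≡ 18 (mod 23), inverse of 731 mod 23 is 9 (check: 18 × 9 = 162 ≡ 1 (mod 23))
For equation 3: M_3 = 989, 989 ≡ 3 (mod 17), inverse of 989 mod 17 is 6 (check: 3 × 6 = 18 ≡ 1 (mod 17))
Combine: y ≡ Σ r_i×M_i×(M_i⁻¹ mod m_i) = 33×391×11 + 18×731×9 + 3×989×6 = 141933 + 118422 + 17802 = 278157
278157 mod 16813 = 9149
y ≡ 9149 (mod 16813)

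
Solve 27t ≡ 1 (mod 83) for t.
40

Using Extended Euclidean Algorithm:
gcd(27, 83) = 1
Bezout coefficients: 27 × 40 + 83 × -13 = 1
So 27 × 40 ≡ 1 (mod 83)
The inverse is 40 mod 83 = 40
Verification: 27 × 40 = 1080 = 13 × 83 + 1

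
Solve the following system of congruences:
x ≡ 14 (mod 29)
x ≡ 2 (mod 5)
72

Using the Chinese Remainder Theorem:
M = product of moduli = 145
For equation 1: M_1 = 5, 5 ≡ 5 (mod 29), inverse of 5 mod 29 is 6 (check: 5 × 6 = 30 ≡ 1 (mod 29))
For equation 2: M_2 = 29, 29 ≡ 4 (mod 5), inverse of 29 mod 5 is 4 (check: 4 × 4 = 16 ≡ 1 (mod 5))
Combine: x ≡ Σ r_i×M_i×(M_i⁻¹ mod m_i) = 14×5×6 + 2×29×4 = 420 + 232 = 652
652 mod 145 = 72
x ≡ 72 (mod 145)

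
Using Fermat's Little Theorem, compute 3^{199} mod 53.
8

By Fermat's Little Theorem, a^(p-1) ≡ 1 (mod p) for prime p and gcd(a, p) = 1
Here p = 53, so 3^52 ≡ 1 (mod 53)
We can reduce the exponent: 199 mod 52 = 43
So 3^199 ≡ 3^43 (mod 53)
Computing: 3^43 mod 53 = 8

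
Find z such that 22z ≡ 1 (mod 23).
22^(-1) ≡ 22 (mod 23). Verification: 22 × 22 = 484 ≡ 1 (mod 23)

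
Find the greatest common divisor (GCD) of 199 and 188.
1

Using the Euclidean algorithm:
199 = 1 × 188 + 11
188 = 17 × 11 + 1
11 = 11 × 1 + 0

GCD(199, 188) = 1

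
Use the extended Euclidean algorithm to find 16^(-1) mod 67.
Extended GCD: 16(21) + 67(-5) = 1. So 16^(-1) ≡ 21 ≡ 21 (mod 67). Verify: 16 × 21 = 336 ≡ 1 (mod 67)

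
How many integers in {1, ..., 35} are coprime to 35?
24

Prime factorization: 35 = 5 × 7
Using the formula φ(n) = n × Π(1 - 1/p) for each prime factor p:
φ(35) = 35 × (1 - 1/5) × (1 - 1/7)
φ(35) = 24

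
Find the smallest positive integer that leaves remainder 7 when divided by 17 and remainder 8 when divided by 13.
M = 17 × 13 = 221. M₁ = 13, y₁ ≡ 4 (mod 17). M₂ = 17, y₂ ≡ 10 (mod 13). m = 7×13×4 + 8×17×10 ≡ 177 (mod 221). The smallest positive such number is 177.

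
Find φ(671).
600

Prime factorization: 671 = 11 × 61
Using the formula φ(n) = n × Π(1 - 1/p) for each prime factor p:
φ(671) = 671 × (1 - 1/11) × (1 - 1/61)
φ(671) = 600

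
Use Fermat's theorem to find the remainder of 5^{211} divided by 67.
42

By Fermat's Little Theorem, a^(p-1) ≡ 1 (mod p) for prime p and gcd(a, p) = 1
Here p = 67, so 5^66 ≡ 1 (mod 67)
We can reduce the exponent: 211 mod 66 = 13
So 5^211 ≡ 5^13 (mod 67)
Computing: 5^13 mod 67 = 42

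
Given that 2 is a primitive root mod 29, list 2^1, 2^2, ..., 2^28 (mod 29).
g^1, g^2, ..., g^{28} mod 29: {2, 4, 8, 16, 3, 6, 12, 24, 19, 9, 18, 7, 14, 28, 27, 25, 21, 13, 26, 23, 17, 5, 10, 20, 11, 22, 15, 1}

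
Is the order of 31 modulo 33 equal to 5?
Yes, ord_33(31) = 5.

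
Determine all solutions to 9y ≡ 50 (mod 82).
42

Since gcd(9, 82) = 1 divides 50, a solution exists.
Multiply both sides by the inverse of 9 mod 82:
  9^(-1) mod 82 = 73
  x ≡ 73 × 50 ≡ 3650 ≡ 42 (mod 82)
Verification: 9 × 42 = 378 = 4 × 82 + 50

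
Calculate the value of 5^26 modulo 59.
Using repeated squaring. 26 = 16 + 8 + 2 (binary 11010). Repeated squaring mod 59: 5^1 ≡ 5; 5^2 ≡ 5² = 25 ≡ 25; 5^4 ≡ 25² = 625 ≡ 35; 5^8 ≡ 35² = 1225 ≡ 45; 5^16 ≡ 45² = 2025 ≡ 19. Multiply: 5^26 = 5^16 × 5^8 × 5^2 ≡ 19 × 45 × 25 (mod 59): 19 × 45 = 855 ≡ 29; 29 × 25 = 725 ≡ 17. So 5^26 ≡ 17 (mod 59).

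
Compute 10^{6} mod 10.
0

Using successive squaring:
Binary expansion of 6: 110
Powers of 10 mod 10 (each is the square of the previous):
  10^1 ≡ 0 (mod 10)
  10^2 ≡ 0² = 0 ≡ 0 (mod 10)
  10^4 ≡ 0² = 0 ≡ 0 (mod 10)
6 = 4 + 2, so 10^6 = 10^4 × 10^2 ≡ 0 × 0 (mod 10)
Multiplying step by step:
  0 × 0 = 0 ≡ 0 (mod 10)
Result: 10^6 ≡ 0 (mod 10)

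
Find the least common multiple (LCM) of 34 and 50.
850

First find GCD(34, 50) using the Euclidean algorithm:
34 = 0 × 50 + 34
50 = 1 × 34 + 16
34 = 2 × 16 + 2
16 = 8 × 2 + 0
GCD(34, 50) = 2

LCM formula: LCM(a, b) = (a × b) / GCD(a, b)
LCM(34, 50) = (34 × 50) / 2
LCM(34, 50) = 1700 / 2
LCM(34, 50) = 850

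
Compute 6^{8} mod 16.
0

Using successive squaring:
Binary expansion of 8: 1000
Powers of 6 mod 16 (each is the square of the previous):
  6^1 ≡ 6 (mod 16)
  6^2 ≡ 6² = 36 ≡ 4 (mod 16)
  6^4 ≡ 4² = 16 ≡ 0 (mod 16)
  6^8 ≡ 0² = 0 ≡ 0 (mod 16)
8 is a power of 2, so 6^8 is the last square: ≡ 0 (mod 16)
Result: 6^8 ≡ 0 (mod 16)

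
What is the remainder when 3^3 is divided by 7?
3 = 2 + 1 (binary 11). Repeated squaring mod 7: 3^1 ≡ 3; 3^2 ≡ 3² = 9 ≡ 2. Multiply: 3^3 = 3^2 × 3^1 ≡ 2 × 3 (mod 7): 2 × 3 = 6 ≡ 6. So 3^3 ≡ 6 (mod 7).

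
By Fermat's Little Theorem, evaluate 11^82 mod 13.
By Fermat: 11^{12} ≡ 1 (mod 13). 82 = 6×12 + 10. So 11^{82} ≡ 11^{10} ≡ 10 (mod 13)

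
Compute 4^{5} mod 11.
1

Using successive squaring:
Binary expansion of 5: 101
Powers of 4 mod 11 (each is the square of the previous):
  4^1 ≡ 4 (mod 11)
  4^2 ≡ 4² = 16 ≡ 5 (mod 11)
  4^4 ≡ 5² = 25 ≡ 3 (mod 11)
5 = 4 + 1, so 4^5 = 4^4 × 4^1 ≡ 3 × 4 (mod 11)
Multiplying step by step:
  3 × 4 = 12 ≡ 1 (mod 11)
Result: 4^5 ≡ 1 (mod 11)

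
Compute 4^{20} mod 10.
6

Using successive squaring:
Binary expansion of 20: 10100
Powers of 4 mod 10 (each is the square of the previous):
  4^1 ≡ 4 (mod 10)
  4^2 ≡ 4² = 16 ≡ 6 (mod 10)
  4^4 ≡ 6² = 36 ≡ 6 (mod 10)
  4^8 ≡ 6² = 36 ≡ 6 (mod 10)
  4^16 ≡ 6² = 36 ≡ 6 (mod 10)
20 = 16 + 4, so 4^20 = 4^16 × 4^4 ≡ 6 × 6 (mod 10)
Multiplying step by step:
  6 × 6 = 36 ≡ 6 (mod 10)
Result: 4^20 ≡ 6 (mod 10)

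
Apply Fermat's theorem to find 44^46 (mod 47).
By Fermat's Little Theorem, 44^{46} ≡ 1 (mod 47) since 47 is prime and gcd(44, 47) = 1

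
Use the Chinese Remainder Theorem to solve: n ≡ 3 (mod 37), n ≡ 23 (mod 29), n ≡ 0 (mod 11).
1705

Using the Chinese Remainder Theorem:
M = product of moduli = 11803
For equation 1: M_1 = 319, 319 ≡ 23 (mod 37), inverse of 319 mod 37 is 29 (check: 23 × 29 = 667 ≡ 1 (mod 37))
For equation 2: M_2 = 407, 407 ≡ 1 (mod 29), inverse of 407 mod 29 is 1 (check: 1 × 1 = 1 ≡ 1 (mod 29))
For equation 3: M_3 = 1073, 1073 ≡ 6 (mod 11), inverse of 1073 mod 11 is 2 (check: 6 × 2 = 12 ≡ 1 (mod 11))
Combine: n ≡ Σ r_i×M_i×(M_i⁻¹ mod m_i) = 3×319×29 + 23×407×1 + 0×1073×2 = 27753 + 9361 + 0 = 37114
37114 mod 11803 = 1705
n ≡ 1705 (mod 11803)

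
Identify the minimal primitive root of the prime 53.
p - 1 = 52 has prime divisors 2, 13. h is a primitive root mod 53 iff h^(52/q) ≢ 1 (mod 53) for each such q.
h = 2: 2^26 ≡ 52, 2^4 ≡ 16 (mod 53); none is 1, so 2 has order 52 and is a primitive root.
The smallest primitive root mod 53 is g = 2.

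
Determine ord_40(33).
Powers of 33 mod 40: 33^1≡33, 33^2≡9, 33^3≡17, 33^4≡1. Order = 4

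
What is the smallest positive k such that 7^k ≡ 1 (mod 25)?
Powers of 7 mod 25: 7^1≡7, 7^2≡24, 7^3≡18, 7^4≡1. Order = 4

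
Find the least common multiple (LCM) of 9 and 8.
72

First find GCD(9, 8) using the Euclidean algorithm:
9 = 1 × 8 + 1
8 = 8 × 1 + 0
GCD(9, 8) = 1

LCM formula: LCM(a, b) = (a × b) / GCD(a, b)
LCM(9, 8) = (9 × 8) / 1
LCM(9, 8) = 72 / 1
LCM(9, 8) = 72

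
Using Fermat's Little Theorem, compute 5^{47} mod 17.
7

By Fermat's Little Theorem, a^(p-1) ≡ 1 (mod p) for prime p and gcd(a, p) = 1
Here p = 17, so 5^16 ≡ 1 (mod 17)
We can reduce the exponent: 47 mod 16 = 15
So 5^47 ≡ 5^15 (mod 17)
Computing: 5^15 mod 17 = 7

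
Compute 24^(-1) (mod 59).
32

Using Extended Euclidean Algorithm:
gcd(24, 59) = 1
Bezout coefficients: 24 × -27 + 59 × 11 = 1
So 24 × -27 ≡ 1 (mod 59)
The inverse is -27 mod 59 = 32
Verification: 24 × 32 = 768 = 13 × 59 + 1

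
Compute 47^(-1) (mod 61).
13

Using Extended Euclidean Algorithm:
gcd(47, 61) = 1
Bezout coefficients: 47 × 13 + 61 × -10 = 1
So 47 × 13 ≡ 1 (mod 61)
The inverse is 13 mod 61 = 13
Verification: 47 × 13 = 611 = 10 × 61 + 1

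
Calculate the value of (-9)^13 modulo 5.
Using Fermat: (-9)^{4} ≡ 1 (mod 5). 13 ≡ 1 (mod 4). So (-9)^{13} ≡ (-9)^{1} ≡ 1 (mod 5)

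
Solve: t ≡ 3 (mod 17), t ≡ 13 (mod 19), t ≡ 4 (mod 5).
M = 17 × 19 × 5 = 1615. M₁ = 95, y₁ ≡ 12 (mod 17). M₂ = 85, y₂ ≡ 17 (mod 19). M₃ = 323, y₃ ≡ 2 (mod 5). t = 3×95×12 + 13×85×17 + 4×323×2 ≡ 564 (mod 1615)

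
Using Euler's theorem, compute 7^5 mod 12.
By Euler: 7^{4} ≡ 1 (mod 12) since gcd(7, 12) = 1. 5 = 1×4 + 1. So 7^{5} ≡ 7^{1} ≡ 7 (mod 12)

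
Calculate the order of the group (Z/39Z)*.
24

Prime factorization: 39 = 3 × 13
Using the formula φ(n) = n × Π(1 - 1/p) for each prime factor p:
φ(39) = 39 × (1 - 1/3) × (1 - 1/13)
φ(39) = 24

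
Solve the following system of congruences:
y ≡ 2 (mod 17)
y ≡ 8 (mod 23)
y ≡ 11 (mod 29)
2331

Using the Chinese Remainder Theorem:
M = product of moduli = 11339
For equation 1: M_1 = 667, 667 ≡ 4 (mod 17), inverse of 667 mod 17 is 13 (check: 4 × 13 = 52 ≡ 1 (mod 17))
For equation 2: M_2 = 493, 493 ≡ 10 (mod 23), inverse of 493 mod 23 is 7 (check: 10 × 7 = 70 ≡ 1 (mod 23))
For equation 3: M_3 = 391, 391 ≡ 14 (mod 29), inverse of 391 mod 29 is 27 (check: 14 × 27 = 378 ≡ 1 (mod 29))
Combine: y ≡ Σ r_i×M_i×(M_i⁻¹ mod m_i) = 2×667×13 + 8×493×7 + 11×391×27 = 17342 + 27608 + 116127 = 161077
161077 mod 11339 = 2331
y ≡ 2331 (mod 11339)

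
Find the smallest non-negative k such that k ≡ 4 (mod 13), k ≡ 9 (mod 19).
199

Using the Chinese Remainder Theorem:
M = product of moduli = 247
For equation 1: M_1 = 19, 19 ≡ 6 (mod 13), inverse of 19 mod 13 is 11 (check: 6 × 11 = 66 ≡ 1 (mod 13))
For equation 2: M_2 = 13, 13 ≡ 13 (mod 19), inverse of 13 mod 19 is 3 (check: 13 × 3 = 39 ≡ 1 (mod 19))
Combine: k ≡ Σ r_i×M_i×(M_i⁻¹ mod m_i) = 4×19×11 + 9×13×3 = 836 + 351 = 1187
1187 mod 247 = 199
k ≡ 199 (mod 247)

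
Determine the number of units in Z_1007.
936

Prime factorization: 1007 = 19 × 53
Using the formula φ(n) = n × Π(1 - 1/p) for each prime factor p:
φ(1007) = 1007 × (1 - 1/19) × (1 - 1/53)
φ(1007) = 936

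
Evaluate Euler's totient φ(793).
720

Prime factorization: 793 = 13 × 61
Using the formula φ(n) = n × Π(1 - 1/p) for each prime factor p:
φ(793) = 793 × (1 - 1/13) × (1 - 1/61)
φ(793) = 720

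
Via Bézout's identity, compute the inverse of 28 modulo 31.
Extended GCD: 28(10) + 31(-9) = 1. So 28^(-1) ≡ 10 ≡ 10 (mod 31). Verify: 28 × 10 = 280 ≡ 1 (mod 31)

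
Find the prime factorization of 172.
2^2 × 43

Divide by primes starting from smallest:
172 ÷ 2 = 86
86 ÷ 2 = 43
43 ÷ 43 = 1

172 = 2^2 × 43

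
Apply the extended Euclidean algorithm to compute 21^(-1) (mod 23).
Extended GCD: 21(11) + 23(-10) = 1. So 21^(-1) ≡ 11 ≡ 11 (mod 23). Verify: 21 × 11 = 231 ≡ 1 (mod 23)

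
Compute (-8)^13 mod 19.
Using repeated squaring. (-8) ≡ 11 (mod 19). 13 = 8 + 4 + 1 (binary 1101). Repeated squaring mod 19: 11^1 ≡ 11; 11^2 ≡ 11² = 121 ≡ 7; 11^4 ≡ 7² = 49 ≡ 11; 11^8 ≡ 11² = 121 ≡ 7. Multiply: (-8)^13 ≡ 11^8 × 11^4 × 11^1 ≡ 7 × 11 × 11 (mod 19): 7 × 11 = 77 ≡ 1; 1 × 11 = 11 ≡ 11. So (-8)^13 ≡ 11 (mod 19).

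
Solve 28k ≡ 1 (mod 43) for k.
28^(-1) ≡ 20 (mod 43). Verification: 28 × 20 = 560 ≡ 1 (mod 43)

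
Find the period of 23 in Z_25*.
Powers of 23 mod 25: 23^1≡23, 23^2≡4, 23^3≡17, 23^4≡16, 23^5≡18, 23^6≡14, 23^7≡22, 23^8≡6, 23^9≡13, 23^10≡24, 23^11≡2, 23^12≡21, 23^13≡8, 23^14≡9, 23^15≡7, 23^16≡11, 23^17≡3, 23^18≡19, 23^19≡12, 23^20≡1. Order = 20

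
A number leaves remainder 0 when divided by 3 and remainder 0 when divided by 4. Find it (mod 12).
M = 3 × 4 = 12. M₁ = 4, y₁ ≡ 1 (mod 3). M₂ = 3, y₂ ≡ 3 (mod 4). m = 0×4×1 + 0×3×3 ≡ 0 (mod 12)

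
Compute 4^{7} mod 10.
4

Using successive squaring:
Binary expansion of 7: 111
Powers of 4 mod 10 (each is the square of the previous):
  4^1 ≡ 4 (mod 10)
  4^2 ≡ 4² = 16 ≡ 6 (mod 10)
  4^4 ≡ 6² = 36 ≡ 6 (mod 10)
7 = 4 + 2 + 1, so 4^7 = 4^4 × 4^2 × 4^1 ≡ 6 × 6 × 4 (mod 10)
Multiplying step by step:
  6 × 6 = 36 ≡ 6 (mod 10)
  6 × 4 = 24 ≡ 4 (mod 10)
Result: 4^7 ≡ 4 (mod 10)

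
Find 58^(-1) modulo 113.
76

Using Extended Euclidean Algorithm:
gcd(58, 113) = 1
Bezout coefficients: 58 × -37 + 113 × 19 = 1
So 58 × -37 ≡ 1 (mod 113)
The inverse is -37 mod 113 = 76
Verification: 58 × 76 = 4408 = 39 × 113 + 1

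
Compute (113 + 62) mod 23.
14

(113 + 62) = 175
175 mod 23 = 14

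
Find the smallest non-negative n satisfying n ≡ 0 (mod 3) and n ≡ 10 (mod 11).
M = 3 × 11 = 33. M₁ = 11, y₁ ≡ 2 (mod 3). M₂ = 3, y₂ ≡ 4 (mod 11). n = 0×11×2 + 10×3×4 ≡ 21 (mod 33)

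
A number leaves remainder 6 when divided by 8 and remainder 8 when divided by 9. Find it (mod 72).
M = 8 × 9 = 72. M₁ = 9, y₁ ≡ 1 (mod 8). M₂ = 8, y₂ ≡ 8 (mod 9). n = 6×9×1 + 8×8×8 ≡ 62 (mod 72)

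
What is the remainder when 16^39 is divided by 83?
Using repeated squaring. 39 = 32 + 4 + 2 + 1 (binary 100111). Repeated squaring mod 83: 16^1 ≡ 16; 16^2 ≡ 16² = 256 ≡ 7; 16^4 ≡ 7² = 49 ≡ 49; 16^8 ≡ 49² = 2401 ≡ 77; 16^16 ≡ 77² = 5929 ≡ 36; 16^32 ≡ 36² = 1296 ≡ 51. Multiply: 16^39 = 16^32 × 16^4 × 16^2 × 16^1 ≡ 51 × 49 × 7 × 16 (mod 83): 51 × 49 = 2499 ≡ 9; 9 × 7 = 63 ≡ 63; 63 × 16 = 1008 ≡ 12. So 16^39 ≡ 12 (mod 83).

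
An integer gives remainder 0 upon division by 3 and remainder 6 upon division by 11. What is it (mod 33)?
M = 3 × 11 = 33. M₁ = 11, y₁ ≡ 2 (mod 3). M₂ = 3, y₂ ≡ 4 (mod 11). k = 0×11×2 + 6×3×4 ≡ 6 (mod 33). The smallest positive such number is 6.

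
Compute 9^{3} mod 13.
1

Using successive squaring:
Binary expansion of 3: 11
Powers of 9 mod 13 (each is the square of the previous):
  9^1 ≡ 9 (mod 13)
  9^2 ≡ 9² = 81 ≡ 3 (mod 13)
3 = 2 + 1, so 9^3 = 9^2 × 9^1 ≡ 3 × 9 (mod 13)
Multiplying step by step:
  3 × 9 = 27 ≡ 1 (mod 13)
Result: 9^3 ≡ 1 (mod 13)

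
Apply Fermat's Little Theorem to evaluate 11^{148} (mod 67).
26

By Fermat's Little Theorem, a^(p-1) ≡ 1 (mod p) for prime p and gcd(a, p) = 1
Here p = 67, so 11^66 ≡ 1 (mod 67)
We can reduce the exponent: 148 mod 66 = 16
So 11^148 ≡ 11^16 (mod 67)
Computing: 11^16 mod 67 = 26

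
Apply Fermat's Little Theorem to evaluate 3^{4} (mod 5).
1

By Fermat's Little Theorem, a^(p-1) ≡ 1 (mod p) for prime p and gcd(a, p) = 1
Here p = 5, so 3^4 ≡ 1 (mod 5)
We can reduce the exponent: 4 mod 4 = 0
So 3^4 ≡ 3^0 (mod 5)
Computing: 3^0 mod 5 = 1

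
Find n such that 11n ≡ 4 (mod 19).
9

Since gcd(11, 19) = 1 divides 4, a solution exists.
Multiply both sides by the inverse of 11 mod 19:
  11^(-1) mod 19 = 7
  x ≡ 7 × 4 ≡ 28 ≡ 9 (mod 19)
Verification: 11 × 9 = 99 = 5 × 19 + 4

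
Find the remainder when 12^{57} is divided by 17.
By Fermat: 12^{16} ≡ 1 (mod 17). 57 = 3×16 + 9. So 12^{57} ≡ 12^{9} ≡ 5 (mod 17)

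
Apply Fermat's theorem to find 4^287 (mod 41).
By Fermat: 4^{40} ≡ 1 (mod 41). 287 ≡ 7 (mod 40). So 4^{287} ≡ 4^{7} ≡ 25 (mod 41)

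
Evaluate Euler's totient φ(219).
144

Prime factorization: 219 = 3 × 73
Using the formula φ(n) = n × Π(1 - 1/p) for each prime factor p:
φ(219) = 219 × (1 - 1/3) × (1 - 1/73)
φ(219) = 144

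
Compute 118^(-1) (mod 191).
118^(-1) ≡ 34 (mod 191). Verification: 118 × 34 = 4012 ≡ 1 (mod 191)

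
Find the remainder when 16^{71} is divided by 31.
By Fermat: 16^{30} ≡ 1 (mod 31). 71 = 2×30 + 11. So 16^{71} ≡ 16^{11} ≡ 16 (mod 31)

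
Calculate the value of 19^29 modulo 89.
Using repeated squaring. 29 = 16 + 8 + 4 + 1 (binary 11101). Repeated squaring mod 89: 19^1 ≡ 19; 19^2 ≡ 19² = 361 ≡ 5; 19^4 ≡ 5² = 25 ≡ 25; 19^8 ≡ 25² = 625 ≡ 2; 19^16 ≡ 2² = 4 ≡ 4. Multiply: 19^29 = 19^16 × 19^8 × 19^4 × 19^1 ≡ 4 × 2 × 25 × 19 (mod 89): 4 × 2 = 8 ≡ 8; 8 × 25 = 200 ≡ 22; 22 × 19 = 418 ≡ 62. So 19^29 ≡ 62 (mod 89).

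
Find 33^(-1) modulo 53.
45

Using Extended Euclidean Algorithm:
gcd(33, 53) = 1
Bezout coefficients: 33 × -8 + 53 × 5 = 1
So 33 × -8 ≡ 1 (mod 53)
The inverse is -8 mod 53 = 45
Verification: 33 × 45 = 1485 = 28 × 53 + 1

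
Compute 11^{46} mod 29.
4

Using successive squaring:
Binary expansion of 46: 101110
Powers of 11 mod 29 (each is the square of the previous):
  11^1 ≡ 11 (mod 29)
  11^2 ≡ 11² = 121 ≡ 5 (mod 29)
  11^4 ≡ 5² = 25 ≡ 25 (mod 29)
  11^8 ≡ 25² = 625 ≡ 16 (mod 29)
  11^16 ≡ 16² = 256 ≡ 24 (mod 29)
  11^32 ≡ 24² = 576 ≡ 25 (mod 29)
46 = 32 + 8 + 4 + 2, so 11^46 = 11^32 × 11^8 × 11^4 × 11^2 ≡ 25 × 16 × 25 × 5 (mod 29)
Multiplying step by step:
  25 × 16 = 400 ≡ 23 (mod 29)
  23 × 25 = 575 ≡ 24 (mod 29)
  24 × 5 = 120 ≡ 4 (mod 29)
Result: 11^46 ≡ 4 (mod 29)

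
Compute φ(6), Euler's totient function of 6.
2

Prime factorization: 6 = 2 × 3
Using the formula φ(n) = n × Π(1 - 1/p) for each prime factor p:
φ(6) = 6 × (1 - 1/2) × (1 - 1/3)
φ(6) = 2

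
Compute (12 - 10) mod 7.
2

(12 - 10) = 2
2 mod 7 = 2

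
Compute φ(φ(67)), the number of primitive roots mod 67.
Number of primitive roots mod 67 = φ(66) = 20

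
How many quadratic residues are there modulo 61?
For prime 61, there are (p-1)/2 = (61-1)/2 = 30 quadratic residues (excluding 0).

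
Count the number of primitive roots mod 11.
Number of primitive roots mod 11 = φ(10) = 4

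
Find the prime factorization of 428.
2^2 × 107

Divide by primes starting from smallest:
428 ÷ 2 = 214
214 ÷ 2 = 107
107 ÷ 107 = 1

428 = 2^2 × 107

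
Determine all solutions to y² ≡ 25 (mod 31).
The square roots of 25 mod 31 are 5 and 26. Verify: 5² = 25 ≡ 25 (mod 31)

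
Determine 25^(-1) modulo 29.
25^(-1) ≡ 7 (mod 29). Verification: 25 × 7 = 175 ≡ 1 (mod 29)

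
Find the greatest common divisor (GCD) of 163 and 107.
1

Using the Euclidean algorithm:
163 = 1 × 107 + 56
107 = 1 × 56 + 51
56 = 1 × 51 + 5
51 = 10 × 5 + 1
5 = 5 × 1 + 0

GCD(163, 107) = 1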